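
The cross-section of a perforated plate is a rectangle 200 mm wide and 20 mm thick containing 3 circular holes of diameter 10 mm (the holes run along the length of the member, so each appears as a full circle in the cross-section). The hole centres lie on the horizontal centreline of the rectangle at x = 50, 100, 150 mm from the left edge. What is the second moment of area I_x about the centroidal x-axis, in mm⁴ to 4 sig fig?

I_x ≈ 1.319 × 10⁵ mm⁴

Decompose the section into non-overlapping parts with the origin at the bottom-left of its bounding rectangle.
Plate: 200 × 20, A = 4 000 mm², y = 10 mm, Ī = 133 333 mm⁴.
Hole 1 (subtracted): ⌀10, A = 78.5398 mm², y = 10 mm, Ī = 490.874 mm⁴.
Hole 2 (subtracted): ⌀10, A = 78.5398 mm², y = 10 mm, Ī = 490.874 mm⁴.
Hole 3 (subtracted): ⌀10, A = 78.5398 mm², y = 10 mm, Ī = 490.874 mm⁴.
By symmetry the centroid is at mid-height, ȳ = 10 mm.
All pieces are centred on the centroidal x-axis, so I = ΣĪ (holes subtracted) = 131 861 mm⁴.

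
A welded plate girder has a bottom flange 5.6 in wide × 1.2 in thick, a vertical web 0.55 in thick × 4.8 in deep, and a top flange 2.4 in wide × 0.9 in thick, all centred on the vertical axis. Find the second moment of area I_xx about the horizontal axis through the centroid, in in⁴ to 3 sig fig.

Decompose the section into non-overlapping parts with the origin at the bottom-left of its bounding rectangle.
Bottom plate: 5.6 × 1.2, A = 6.72 in², y = 0.6 in, Ī = 0.8064 in⁴.
Web plate: 0.55 × 4.8, A = 2.64 in², y = 3.6 in, Ī = 5.0688 in⁴.
Top plate: 2.4 × 0.9, A = 2.16 in², y = 6.45 in, Ī = 0.1458 in⁴.
Centroid: ȳ = ΣA·y / ΣA = 2.3844 in.
Transfer each piece to the horizontal axis through the centroid using Ī + A·d² with d = y − 2.3844:
  bottom plate: d = -1.7844 in → contributes +22.203 in⁴
  web plate: d = 1.2156 in → contributes +8.97 in⁴
  top plate: d = 4.0656 in → contributes +35.849 in⁴
Total I = 67.022 in⁴.

I_xx ≈ 67.0 in⁴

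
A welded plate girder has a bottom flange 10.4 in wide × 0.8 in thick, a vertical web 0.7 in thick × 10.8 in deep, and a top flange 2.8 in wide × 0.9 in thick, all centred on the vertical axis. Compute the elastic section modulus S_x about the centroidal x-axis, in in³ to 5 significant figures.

S_x ≈ 46.689 in³

Split into non-overlapping primitives; take the origin at the lower-left of the bounding box.
Bottom plate: 10.4 × 0.8, A = 8.32 in², y = 0.4 in, Ī = 0.4437333 in⁴.
Web plate: 0.7 × 10.8, A = 7.56 in², y = 6.2 in, Ī = 73.4832 in⁴.
Top plate: 2.8 × 0.9, A = 2.52 in², y = 12.05 in, Ī = 0.1701 in⁴.
Centroid: ȳ = ΣA·y / ΣA = 4.378587 in.
Transfer each piece to the centroidal x-axis using Ī + A·d² with d = y − 4.378587:
  bottom plate: d = -3.978587 in → contributes +132.1423 in⁴
  web plate: d = 1.821413 in → contributes +98.56384 in⁴
  top plate: d = 7.671413 in → contributes +148.4736 in⁴
Total I = 379.1797 in⁴.
Extreme fibre distance c = 8.121413 in; S = I/c = 46.68888 in³.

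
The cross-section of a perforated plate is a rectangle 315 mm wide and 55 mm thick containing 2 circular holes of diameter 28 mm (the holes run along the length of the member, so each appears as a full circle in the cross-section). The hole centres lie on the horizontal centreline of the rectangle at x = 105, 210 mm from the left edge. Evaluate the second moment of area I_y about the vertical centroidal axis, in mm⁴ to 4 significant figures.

I_y ≈ 1.398 × 10⁸ mm⁴

Split into non-overlapping primitives; take the origin at the lower-left of the bounding box.
Plate: 315 × 55, A = 17 325 mm², x = 157.5 mm, Ī = 143 256 094 mm⁴.
Hole 1 (subtracted): ⌀28, A = 615.752 mm², x = 105 mm, Ī = 30171.9 mm⁴.
Hole 2 (subtracted): ⌀28, A = 615.752 mm², x = 210 mm, Ī = 30171.9 mm⁴.
By symmetry the centroid is at mid-width, x̄ = 157.5 mm.
Transfer each piece to the vertical centroidal axis using Ī + A·d² with d = x − 157.5:
  plate: d = 0 mm → contributes +143 256 094 mm⁴
  hole 1: d = -52.5 mm → contributes −1 727 339 mm⁴
  hole 2: d = 52.5 mm → contributes −1 727 339 mm⁴
Total I = 139 801 416 mm⁴.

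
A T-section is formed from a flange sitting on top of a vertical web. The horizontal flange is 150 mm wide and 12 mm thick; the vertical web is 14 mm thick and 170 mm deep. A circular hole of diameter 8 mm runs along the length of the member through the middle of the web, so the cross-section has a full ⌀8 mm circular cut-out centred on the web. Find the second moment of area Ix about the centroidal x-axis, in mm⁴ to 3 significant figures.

Treat the section as a set of non-overlapping primitives; coordinates are from the bounding-box lower-left.
Flange: 150 × 12, A = 1 800 mm², y = 176 mm, Ī = 21 600 mm⁴.
Web: 14 × 170, A = 2 380 mm², y = 85 mm, Ī = 5 731 833 mm⁴.
Hole (subtracted): ⌀8, A = 50.265 mm², y = 85 mm, Ī = 201.06 mm⁴.
Centroid: ȳ = ΣA·y / ΣA = 124.66 mm.
Transfer each piece to the centroidal x-axis using Ī + A·d² with d = y − 124.66:
  flange: d = 51.336 mm → contributes +4 765 373 mm⁴
  web: d = -39.664 mm → contributes +9 476 046 mm⁴
  hole: d = -39.664 mm → contributes −79 279 mm⁴
Total I = 14 162 140 mm⁴.

Ix ≈ 1.42 × 10⁷ mm⁴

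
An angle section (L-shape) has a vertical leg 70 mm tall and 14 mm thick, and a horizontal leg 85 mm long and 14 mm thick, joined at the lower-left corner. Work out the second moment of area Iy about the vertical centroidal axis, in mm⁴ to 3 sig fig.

Iy ≈ 1.32 × 10⁶ mm⁴

Break the section into simple shapes (no overlaps), measuring from the bottom-left corner of the bounding box.
Vertical leg: 14 × 70, A = 980 mm², x = 7 mm, Ī = 16 007 mm⁴.
Horizontal leg (remainder): 71 × 14, A = 994 mm², x = 49.5 mm, Ī = 417 563 mm⁴.
Centroid: x̄ = ΣA·x / ΣA = 28.401 mm.
Transfer each piece to the vertical centroidal axis using Ī + A·d² with d = x − 28.401:
  vertical leg: d = -21.401 mm → contributes +464 837 mm⁴
  horizontal leg (remainder): d = 21.099 mm → contributes +860 072 mm⁴
Total I = 1 324 909 mm⁴.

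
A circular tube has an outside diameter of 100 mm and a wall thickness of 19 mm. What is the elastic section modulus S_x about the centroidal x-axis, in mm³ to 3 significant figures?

Treat the section as a set of non-overlapping primitives; coordinates are from the bounding-box lower-left.
Outer circle: ⌀100, A = 7 854 mm², y = 50 mm, Ī = 4 908 739 mm⁴.
Bore (subtracted): ⌀62, A = 3019.1 mm², y = 50 mm, Ī = 725 332 mm⁴.
By symmetry the centroid is at mid-height, ȳ = 50 mm.
All pieces are centred on the centroidal x-axis, so I = ΣĪ (holes subtracted) = 4 183 407 mm⁴.
Extreme fibre distance c = 50 mm; S = I/c = 83 668 mm³.

S_x ≈ 8.37 × 10⁴ mm³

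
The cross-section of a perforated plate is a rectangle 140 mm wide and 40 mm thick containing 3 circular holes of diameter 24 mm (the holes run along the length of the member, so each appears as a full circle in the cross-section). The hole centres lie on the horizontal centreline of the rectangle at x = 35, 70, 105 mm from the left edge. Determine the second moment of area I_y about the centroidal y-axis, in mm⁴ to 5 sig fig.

Split into non-overlapping primitives; take the origin at the lower-left of the bounding box.
Plate: 140 × 40, A = 5 600 mm², x = 70 mm, Ī = 9 146 667 mm⁴.
Hole 1 (subtracted): ⌀24, A = 452.3893 mm², x = 35 mm, Ī = 16286.02 mm⁴.
Hole 2 (subtracted): ⌀24, A = 452.3893 mm², x = 70 mm, Ī = 16286.02 mm⁴.
Hole 3 (subtracted): ⌀24, A = 452.3893 mm², x = 105 mm, Ī = 16286.02 mm⁴.
By symmetry the centroid is at mid-width, x̄ = 70 mm.
Transfer each piece to the centroidal y-axis using Ī + A·d² with d = x − 70:
  plate: d = 0 mm → contributes +9 146 667 mm⁴
  hole 1: d = -35 mm → contributes −570 463 mm⁴
  hole 2: d = 0 mm → contributes −16286.02 mm⁴
  hole 3: d = 35 mm → contributes −570 463 mm⁴
Total I = 7 989 455 mm⁴.

I_y ≈ 7.9895 × 10⁶ mm⁴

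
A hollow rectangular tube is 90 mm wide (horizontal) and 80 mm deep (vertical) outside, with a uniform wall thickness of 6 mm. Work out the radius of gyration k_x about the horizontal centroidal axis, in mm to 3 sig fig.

k_x ≈ 30.8 mm

Break the section into simple shapes (no overlaps), measuring from the bottom-left corner of the bounding box.
Outer rectangle: 90 × 80, A = 7 200 mm², y = 40 mm, Ī = 3 840 000 mm⁴.
Inner void (subtracted): 78 × 68, A = 5 304 mm², y = 40 mm, Ī = 2 043 808 mm⁴.
By symmetry the centroid is at mid-height, ȳ = 40 mm.
All pieces are centred on the horizontal centroidal axis, so I = ΣĪ (holes subtracted) = 1 796 192 mm⁴.
Radius of gyration: k = √(I/A) = √(1 796 192 / 1 896) = 30.779 mm.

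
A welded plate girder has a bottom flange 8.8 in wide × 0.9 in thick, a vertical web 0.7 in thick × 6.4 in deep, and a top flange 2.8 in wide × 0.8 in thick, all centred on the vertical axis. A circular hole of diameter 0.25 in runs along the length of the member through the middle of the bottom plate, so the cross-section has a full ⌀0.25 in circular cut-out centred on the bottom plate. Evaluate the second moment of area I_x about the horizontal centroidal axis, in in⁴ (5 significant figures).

I_x ≈ 120.57 in⁴

Treat the section as a set of non-overlapping primitives; coordinates are from the bounding-box lower-left.
Bottom plate: 8.8 × 0.9, A = 7.92 in², y = 0.45 in, Ī = 0.5346 in⁴.
Web plate: 0.7 × 6.4, A = 4.48 in², y = 4.1 in, Ī = 15.29173 in⁴.
Top plate: 2.8 × 0.8, A = 2.24 in², y = 7.7 in, Ī = 0.1194667 in⁴.
Hole (subtracted): ⌀0.25, A = 0.04908739 in², y = 0.45 in, Ī = 0.0001917476 in⁴.
Centroid: ȳ = ΣA·y / ΣA = 2.683719 in.
Transfer each piece to the horizontal centroidal axis using Ī + A·d² with d = y − 2.683719:
  bottom plate: d = -2.233719 in → contributes +40.05145 in⁴
  web plate: d = 1.416281 in → contributes +24.27795 in⁴
  top plate: d = 5.016281 in → contributes +56.48475 in⁴
  hole: d = -2.233719 in → contributes −0.2451133 in⁴
Total I = 120.569 in⁴.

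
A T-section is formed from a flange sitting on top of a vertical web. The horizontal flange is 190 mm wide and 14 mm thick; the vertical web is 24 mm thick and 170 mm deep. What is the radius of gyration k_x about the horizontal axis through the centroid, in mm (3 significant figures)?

k_x ≈ 59.0 mm

Break the section into simple shapes (no overlaps), measuring from the bottom-left corner of the bounding box.
Flange: 190 × 14, A = 2 660 mm², y = 177 mm, Ī = 43 447 mm⁴.
Web: 24 × 170, A = 4 080 mm², y = 85 mm, Ī = 9 826 000 mm⁴.
Centroid: ȳ = ΣA·y / ΣA = 121.31 mm.
Transfer each piece to the horizontal axis through the centroid using Ī + A·d² with d = y − 121.31:
  flange: d = 55.691 mm → contributes +8 293 520 mm⁴
  web: d = -36.309 mm → contributes +15 204 724 mm⁴
Total I = 23 498 245 mm⁴.
Radius of gyration: k = √(I/A) = √(23 498 245 / 6 740) = 59.046 mm.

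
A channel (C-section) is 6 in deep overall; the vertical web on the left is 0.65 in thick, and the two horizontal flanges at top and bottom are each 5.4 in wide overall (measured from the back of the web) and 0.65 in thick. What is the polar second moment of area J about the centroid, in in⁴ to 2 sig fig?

J ≈ 85 in⁴

Decompose the section into non-overlapping parts with the origin at the bottom-left of its bounding rectangle.
Web: 0.65 × 6, A = 3.9 in², y = 3 in, Ī = 11.7 in⁴.
Top flange (beyond web): 4.75 × 0.65, A = 3.088 in², y = 5.675 in, Ī = 0.1087 in⁴.
Bottom flange (beyond web): 4.75 × 0.65, A = 3.088 in², y = 0.325 in, Ī = 0.1087 in⁴.
By symmetry the centroid is at mid-height, ȳ = 3 in.
Transfer each piece to the centroidal x-axis using Ī + A·d² with d = y − 3:
  web: d = 0 in → contributes +11.7 in⁴
  top flange (beyond web): d = 2.675 in → contributes +22.2 in⁴
  bottom flange (beyond web): d = -2.675 in → contributes +22.2 in⁴
Total I = 56.1 in⁴.
For the y-axis: x̄ = 1.98 in.
Repeating about the centroidal y-axis gives I_y = 29.17 in⁴.
Polar second moment: J = I_x + I_y = 85.28 in⁴.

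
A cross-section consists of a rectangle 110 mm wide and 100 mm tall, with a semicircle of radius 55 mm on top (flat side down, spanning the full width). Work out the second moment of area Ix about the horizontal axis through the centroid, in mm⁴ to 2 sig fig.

Ix ≈ 2.8 × 10⁷ mm⁴

Treat the section as a set of non-overlapping primitives; coordinates are from the bounding-box lower-left.
Rectangular body: 110 × 100, A = 11 000 mm², y = 50 mm, Ī = 9 166 667 mm⁴.
Semicircular cap: semicircle r = 55, A = 4 752 mm², y = 123.3 mm, Ī = 1 004 345 mm⁴.
Centroid: ȳ = ΣA·y / ΣA = 72.12 mm.
Transfer each piece to the horizontal axis through the centroid using Ī + A·d² with d = y − 72.12:
  rectangular body: d = -22.12 mm → contributes +14 551 158 mm⁴
  semicircular cap: d = 51.22 mm → contributes +13 469 340 mm⁴
Total I = 28 020 498 mm⁴.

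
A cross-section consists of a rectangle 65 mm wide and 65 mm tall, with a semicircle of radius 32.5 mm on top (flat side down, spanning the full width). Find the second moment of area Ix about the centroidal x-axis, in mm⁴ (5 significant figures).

Break the section into simple shapes (no overlaps), measuring from the bottom-left corner of the bounding box.
Rectangular body: 65 × 65, A = 4 225 mm², y = 32.5 mm, Ī = 1 487 552 mm⁴.
Semicircular cap: semicircle r = 32.5, A = 1659.154 mm², y = 78.79343 mm, Ī = 122451.9 mm⁴.
Centroid: ȳ = ΣA·y / ΣA = 45.55335 mm.
Transfer each piece to the centroidal x-axis using Ī + A·d² with d = y − 45.55335:
  rectangular body: d = -13.05335 mm → contributes +2 207 449 mm⁴
  semicircular cap: d = 33.24008 mm → contributes +1 955 656 mm⁴
Total I = 4 163 105 mm⁴.

Ix ≈ 4.1631 × 10⁶ mm⁴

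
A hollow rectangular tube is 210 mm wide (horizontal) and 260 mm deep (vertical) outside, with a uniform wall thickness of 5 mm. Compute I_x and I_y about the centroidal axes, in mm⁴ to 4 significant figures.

I_x ≈ 4.716 × 10⁷ mm⁴, I_y ≈ 3.399 × 10⁷ mm⁴

Decompose the section into non-overlapping parts with the origin at the bottom-left of its bounding rectangle.
Outer rectangle: 210 × 260, A = 54 600 mm², y = 130 mm, Ī = 307 580 000 mm⁴.
Inner void (subtracted): 200 × 250, A = 50 000 mm², y = 130 mm, Ī = 260 416 667 mm⁴.
By symmetry the centroid is at mid-height, ȳ = 130 mm.
All pieces are centred on the centroidal x-axis, so I = ΣĪ (holes subtracted) = 47 163 333 mm⁴.
Repeating about the centroidal y-axis gives I_y = 33 988 333 mm⁴.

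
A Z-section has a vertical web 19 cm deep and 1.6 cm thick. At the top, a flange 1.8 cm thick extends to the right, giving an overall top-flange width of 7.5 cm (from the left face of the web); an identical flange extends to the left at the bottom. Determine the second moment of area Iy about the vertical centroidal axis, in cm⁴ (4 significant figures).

Iy ≈ 366.8 cm⁴

Break the section into simple shapes (no overlaps), measuring from the bottom-left corner of the bounding box.
Web: 1.6 × 19, A = 30.4 cm², x = 6.7 cm, Ī = 6.48533 cm⁴.
Top flange (beyond web): 5.9 × 1.8, A = 10.62 cm², x = 10.45 cm, Ī = 30.8069 cm⁴.
Bottom flange (beyond web): 5.9 × 1.8, A = 10.62 cm², x = 2.95 cm, Ī = 30.8069 cm⁴.
Centroid: x̄ = ΣA·x / ΣA = 6.7 cm.
Transfer each piece to the vertical centroidal axis using Ī + A·d² with d = x − 6.7:
  web: d = 0 cm → contributes +6.48533 cm⁴
  top flange (beyond web): d = 3.75 cm → contributes +180.151 cm⁴
  bottom flange (beyond web): d = -3.75 cm → contributes +180.151 cm⁴
Total I = 366.787 cm⁴.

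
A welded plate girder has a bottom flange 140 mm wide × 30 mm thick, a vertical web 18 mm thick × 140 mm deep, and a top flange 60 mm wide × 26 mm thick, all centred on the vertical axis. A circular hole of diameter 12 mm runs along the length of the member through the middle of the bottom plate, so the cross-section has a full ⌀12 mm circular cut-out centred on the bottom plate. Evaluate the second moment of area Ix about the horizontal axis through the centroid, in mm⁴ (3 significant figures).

Ix ≈ 3.90 × 10⁷ mm⁴

Treat the section as a set of non-overlapping primitives; coordinates are from the bounding-box lower-left.
Bottom plate: 140 × 30, A = 4 200 mm², y = 15 mm, Ī = 315 000 mm⁴.
Web plate: 18 × 140, A = 2 520 mm², y = 100 mm, Ī = 4 116 000 mm⁴.
Top plate: 60 × 26, A = 1 560 mm², y = 183 mm, Ī = 87 880 mm⁴.
Hole (subtracted): ⌀12, A = 113.1 mm², y = 15 mm, Ī = 1017.9 mm⁴.
Centroid: ȳ = ΣA·y / ΣA = 73.318 mm.
Transfer each piece to the horizontal axis through the centroid using Ī + A·d² with d = y − 73.318:
  bottom plate: d = -58.318 mm → contributes +14 599 309 mm⁴
  web plate: d = 26.682 mm → contributes +5 910 019 mm⁴
  top plate: d = 109.68 mm → contributes +18 854 792 mm⁴
  hole: d = -58.318 mm → contributes −385 665 mm⁴
Total I = 38 978 455 mm⁴.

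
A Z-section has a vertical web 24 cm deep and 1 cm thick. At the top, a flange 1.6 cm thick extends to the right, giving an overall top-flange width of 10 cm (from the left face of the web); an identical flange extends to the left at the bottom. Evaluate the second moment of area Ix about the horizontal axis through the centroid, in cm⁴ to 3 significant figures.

Break the section into simple shapes (no overlaps), measuring from the bottom-left corner of the bounding box.
Web: 1 × 24, A = 24 cm², y = 12 cm, Ī = 1 152 cm⁴.
Top flange (beyond web): 9 × 1.6, A = 14.4 cm², y = 23.2 cm, Ī = 3.072 cm⁴.
Bottom flange (beyond web): 9 × 1.6, A = 14.4 cm², y = 0.8 cm, Ī = 3.072 cm⁴.
Centroid: ȳ = ΣA·y / ΣA = 12 cm.
Transfer each piece to the horizontal axis through the centroid using Ī + A·d² with d = y − 12:
  web: d = 0 cm → contributes +1 152 cm⁴
  top flange (beyond web): d = 11.2 cm → contributes +1809.4 cm⁴
  bottom flange (beyond web): d = -11.2 cm → contributes +1809.4 cm⁴
Total I = 4770.8 cm⁴.

Ix ≈ 4770 cm⁴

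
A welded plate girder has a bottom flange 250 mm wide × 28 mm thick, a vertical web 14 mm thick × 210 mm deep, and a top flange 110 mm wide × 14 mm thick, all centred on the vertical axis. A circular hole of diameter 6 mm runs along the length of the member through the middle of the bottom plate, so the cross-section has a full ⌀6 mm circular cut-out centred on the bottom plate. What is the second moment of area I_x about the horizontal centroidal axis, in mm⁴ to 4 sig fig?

Break the section into simple shapes (no overlaps), measuring from the bottom-left corner of the bounding box.
Bottom plate: 250 × 28, A = 7 000 mm², y = 14 mm, Ī = 457 333 mm⁴.
Web plate: 14 × 210, A = 2 940 mm², y = 133 mm, Ī = 10 804 500 mm⁴.
Top plate: 110 × 14, A = 1 540 mm², y = 245 mm, Ī = 25153.3 mm⁴.
Hole (subtracted): ⌀6, A = 28.2743 mm², y = 14 mm, Ī = 63.6173 mm⁴.
Centroid: ȳ = ΣA·y / ΣA = 75.6152 mm.
Transfer each piece to the horizontal centroidal axis using Ī + A·d² with d = y − 75.6152:
  bottom plate: d = -61.6152 mm → contributes +27 032 336 mm⁴
  web plate: d = 57.3848 mm → contributes +20 485 976 mm⁴
  top plate: d = 169.385 mm → contributes +44 209 634 mm⁴
  hole: d = -61.6152 mm → contributes −107 405 mm⁴
Total I = 91 620 541 mm⁴.

I_x ≈ 9.162 × 10⁷ mm⁴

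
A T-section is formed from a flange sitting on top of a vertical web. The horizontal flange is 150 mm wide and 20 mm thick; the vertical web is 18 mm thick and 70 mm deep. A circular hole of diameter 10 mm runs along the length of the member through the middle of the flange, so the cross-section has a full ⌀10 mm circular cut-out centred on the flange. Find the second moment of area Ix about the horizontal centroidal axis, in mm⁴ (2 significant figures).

Ix ≈ 2.4 × 10⁶ mm⁴

Break the section into simple shapes (no overlaps), measuring from the bottom-left corner of the bounding box.
Flange: 150 × 20, A = 3 000 mm², y = 80 mm, Ī = 100 000 mm⁴.
Web: 18 × 70, A = 1 260 mm², y = 35 mm, Ī = 514 500 mm⁴.
Hole (subtracted): ⌀10, A = 78.54 mm², y = 80 mm, Ī = 490.9 mm⁴.
Centroid: ȳ = ΣA·y / ΣA = 66.44 mm.
Transfer each piece to the horizontal centroidal axis using Ī + A·d² with d = y − 66.44:
  flange: d = 13.56 mm → contributes +651 609 mm⁴
  web: d = -31.44 mm → contributes +1 759 988 mm⁴
  hole: d = 13.56 mm → contributes −14 932 mm⁴
Total I = 2 396 665 mm⁴.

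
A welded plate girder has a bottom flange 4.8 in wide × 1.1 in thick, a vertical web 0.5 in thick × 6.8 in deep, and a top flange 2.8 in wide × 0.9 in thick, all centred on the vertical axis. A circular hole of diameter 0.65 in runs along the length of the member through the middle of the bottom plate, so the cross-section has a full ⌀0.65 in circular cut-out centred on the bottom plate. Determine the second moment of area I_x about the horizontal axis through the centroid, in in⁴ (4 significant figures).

Split into non-overlapping primitives; take the origin at the lower-left of the bounding box.
Bottom plate: 4.8 × 1.1, A = 5.28 in², y = 0.55 in, Ī = 0.5324 in⁴.
Web plate: 0.5 × 6.8, A = 3.4 in², y = 4.5 in, Ī = 13.1013 in⁴.
Top plate: 2.8 × 0.9, A = 2.52 in², y = 8.35 in, Ī = 0.1701 in⁴.
Hole (subtracted): ⌀0.65, A = 0.331831 in², y = 0.55 in, Ī = 0.00876241 in⁴.
Centroid: ȳ = ΣA·y / ΣA = 3.5943 in.
Transfer each piece to the horizontal axis through the centroid using Ī + A·d² with d = y − 3.5943:
  bottom plate: d = -3.0443 in → contributes +49.4663 in⁴
  web plate: d = 0.905697 in → contributes +15.8903 in⁴
  top plate: d = 4.7557 in → contributes +57.1641 in⁴
  hole: d = -3.0443 in → contributes −3.0841 in⁴
Total I = 119.437 in⁴.

I_x ≈ 119.4 in⁴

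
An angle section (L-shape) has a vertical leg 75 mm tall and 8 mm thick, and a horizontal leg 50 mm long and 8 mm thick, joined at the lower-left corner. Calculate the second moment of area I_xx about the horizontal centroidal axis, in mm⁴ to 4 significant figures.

Split into non-overlapping primitives; take the origin at the lower-left of the bounding box.
Vertical leg: 8 × 75, A = 600 mm², y = 37.5 mm, Ī = 281 250 mm⁴.
Horizontal leg (remainder): 42 × 8, A = 336 mm², y = 4 mm, Ī = 1 792 mm⁴.
Centroid: ȳ = ΣA·y / ΣA = 25.4744 mm.
Transfer each piece to the horizontal centroidal axis using Ī + A·d² with d = y − 25.4744:
  vertical leg: d = 12.0256 mm → contributes +368 020 mm⁴
  horizontal leg (remainder): d = -21.4744 mm → contributes +156 738 mm⁴
Total I = 524 757 mm⁴.

I_xx ≈ 5.248 × 10⁵ mm⁴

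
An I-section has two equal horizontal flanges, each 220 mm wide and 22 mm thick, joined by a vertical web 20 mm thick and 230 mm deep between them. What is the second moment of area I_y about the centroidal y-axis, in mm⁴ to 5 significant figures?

Split into non-overlapping primitives; take the origin at the lower-left of the bounding box.
Bottom flange: 220 × 22, A = 4 840 mm², x = 110 mm, Ī = 19 521 333 mm⁴.
Web: 20 × 230, A = 4 600 mm², x = 110 mm, Ī = 153333.3 mm⁴.
Top flange: 220 × 22, A = 4 840 mm², x = 110 mm, Ī = 19 521 333 mm⁴.
By symmetry the centroid is at mid-width, x̄ = 110 mm.
All pieces are centred on the centroidal y-axis, so I = ΣĪ = 39 196 000 mm⁴.

I_y ≈ 3.9196 × 10⁷ mm⁴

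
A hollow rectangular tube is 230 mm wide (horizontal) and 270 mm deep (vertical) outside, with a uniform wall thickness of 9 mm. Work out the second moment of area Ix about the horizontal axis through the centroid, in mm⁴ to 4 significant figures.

Ix ≈ 9.454 × 10⁷ mm⁴

Decompose the section into non-overlapping parts with the origin at the bottom-left of its bounding rectangle.
Outer rectangle: 230 × 270, A = 62 100 mm², y = 135 mm, Ī = 377 257 500 mm⁴.
Inner void (subtracted): 212 × 252, A = 53 424 mm², y = 135 mm, Ī = 282 719 808 mm⁴.
By symmetry the centroid is at mid-height, ȳ = 135 mm.
All pieces are centred on the horizontal axis through the centroid, so I = ΣĪ (holes subtracted) = 94 537 692 mm⁴.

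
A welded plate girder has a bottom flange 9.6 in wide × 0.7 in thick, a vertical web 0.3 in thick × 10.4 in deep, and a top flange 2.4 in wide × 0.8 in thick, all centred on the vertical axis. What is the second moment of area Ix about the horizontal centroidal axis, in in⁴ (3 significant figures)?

Split into non-overlapping primitives; take the origin at the lower-left of the bounding box.
Bottom plate: 9.6 × 0.7, A = 6.72 in², y = 0.35 in, Ī = 0.2744 in⁴.
Web plate: 0.3 × 10.4, A = 3.12 in², y = 5.9 in, Ī = 28.122 in⁴.
Top plate: 2.4 × 0.8, A = 1.92 in², y = 11.5 in, Ī = 0.1024 in⁴.
Centroid: ȳ = ΣA·y / ΣA = 3.6429 in.
Transfer each piece to the horizontal centroidal axis using Ī + A·d² with d = y − 3.6429:
  bottom plate: d = -3.2929 in → contributes +73.139 in⁴
  web plate: d = 2.2571 in → contributes +44.017 in⁴
  top plate: d = 7.8571 in → contributes +118.63 in⁴
Total I = 235.79 in⁴.

Ix ≈ 236 in⁴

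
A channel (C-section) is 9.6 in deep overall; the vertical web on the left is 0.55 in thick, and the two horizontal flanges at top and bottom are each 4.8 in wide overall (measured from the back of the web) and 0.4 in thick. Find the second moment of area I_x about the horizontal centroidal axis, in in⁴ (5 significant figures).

Split into non-overlapping primitives; take the origin at the lower-left of the bounding box.
Web: 0.55 × 9.6, A = 5.28 in², y = 4.8 in, Ī = 40.5504 in⁴.
Top flange (beyond web): 4.25 × 0.4, A = 1.7 in², y = 9.4 in, Ī = 0.02266667 in⁴.
Bottom flange (beyond web): 4.25 × 0.4, A = 1.7 in², y = 0.2 in, Ī = 0.02266667 in⁴.
By symmetry the centroid is at mid-height, ȳ = 4.8 in.
Transfer each piece to the horizontal centroidal axis using Ī + A·d² with d = y − 4.8:
  web: d = 0 in → contributes +40.5504 in⁴
  top flange (beyond web): d = 4.6 in → contributes +35.99467 in⁴
  bottom flange (beyond web): d = -4.6 in → contributes +35.99467 in⁴
Total I = 112.5397 in⁴.

I_x ≈ 112.54 in⁴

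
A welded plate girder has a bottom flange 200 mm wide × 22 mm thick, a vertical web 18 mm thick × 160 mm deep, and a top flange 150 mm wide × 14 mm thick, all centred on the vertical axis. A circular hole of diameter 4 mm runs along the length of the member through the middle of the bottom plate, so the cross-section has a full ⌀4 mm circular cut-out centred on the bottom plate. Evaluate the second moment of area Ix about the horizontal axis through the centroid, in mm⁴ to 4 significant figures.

Ix ≈ 5.358 × 10⁷ mm⁴

Treat the section as a set of non-overlapping primitives; coordinates are from the bounding-box lower-left.
Bottom plate: 200 × 22, A = 4 400 mm², y = 11 mm, Ī = 177 467 mm⁴.
Web plate: 18 × 160, A = 2 880 mm², y = 102 mm, Ī = 6 144 000 mm⁴.
Top plate: 150 × 14, A = 2 100 mm², y = 189 mm, Ī = 34 300 mm⁴.
Hole (subtracted): ⌀4, A = 12.5664 mm², y = 11 mm, Ī = 12.5664 mm⁴.
Centroid: ȳ = ΣA·y / ΣA = 78.882 mm.
Transfer each piece to the horizontal axis through the centroid using Ī + A·d² with d = y − 78.882:
  bottom plate: d = -67.882 mm → contributes +20 452 508 mm⁴
  web plate: d = 23.118 mm → contributes +7 683 195 mm⁴
  top plate: d = 110.118 mm → contributes +25 498 852 mm⁴
  hole: d = -67.882 mm → contributes −57 918 mm⁴
Total I = 53 576 637 mm⁴.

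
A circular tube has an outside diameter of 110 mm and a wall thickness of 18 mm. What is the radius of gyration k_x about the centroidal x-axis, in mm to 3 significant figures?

k_x ≈ 33.1 mm

Treat the section as a set of non-overlapping primitives; coordinates are from the bounding-box lower-left.
Outer circle: ⌀110, A = 9503.3 mm², y = 55 mm, Ī = 7 186 884 mm⁴.
Bore (subtracted): ⌀74, A = 4300.8 mm², y = 55 mm, Ī = 1 471 963 mm⁴.
By symmetry the centroid is at mid-height, ȳ = 55 mm.
All pieces are centred on the centroidal x-axis, so I = ΣĪ (holes subtracted) = 5 714 921 mm⁴.
Radius of gyration: k = √(I/A) = √(5 714 921 / 5202.5) = 33.144 mm.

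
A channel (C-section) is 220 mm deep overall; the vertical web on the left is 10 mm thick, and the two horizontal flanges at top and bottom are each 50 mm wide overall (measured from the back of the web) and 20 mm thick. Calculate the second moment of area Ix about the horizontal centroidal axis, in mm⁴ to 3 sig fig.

Ix ≈ 2.49 × 10⁷ mm⁴

Decompose the section into non-overlapping parts with the origin at the bottom-left of its bounding rectangle.
Web: 10 × 220, A = 2 200 mm², y = 110 mm, Ī = 8 873 333 mm⁴.
Top flange (beyond web): 40 × 20, A = 800 mm², y = 210 mm, Ī = 26 667 mm⁴.
Bottom flange (beyond web): 40 × 20, A = 800 mm², y = 10 mm, Ī = 26 667 mm⁴.
By symmetry the centroid is at mid-height, ȳ = 110 mm.
Transfer each piece to the horizontal centroidal axis using Ī + A·d² with d = y − 110:
  web: d = 0 mm → contributes +8 873 333 mm⁴
  top flange (beyond web): d = 100 mm → contributes +8 026 667 mm⁴
  bottom flange (beyond web): d = -100 mm → contributes +8 026 667 mm⁴
Total I = 24 926 667 mm⁴.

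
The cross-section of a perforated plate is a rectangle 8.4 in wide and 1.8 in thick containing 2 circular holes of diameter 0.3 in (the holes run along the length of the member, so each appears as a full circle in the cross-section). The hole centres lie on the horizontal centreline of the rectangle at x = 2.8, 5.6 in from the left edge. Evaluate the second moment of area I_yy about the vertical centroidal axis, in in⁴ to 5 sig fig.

I_yy ≈ 88.628 in⁴

Decompose the section into non-overlapping parts with the origin at the bottom-left of its bounding rectangle.
Plate: 8.4 × 1.8, A = 15.12 in², x = 4.2 in, Ī = 88.9056 in⁴.
Hole 1 (subtracted): ⌀0.3, A = 0.07068583 in², x = 2.8 in, Ī = 0.0003976078 in⁴.
Hole 2 (subtracted): ⌀0.3, A = 0.07068583 in², x = 5.6 in, Ī = 0.0003976078 in⁴.
By symmetry the centroid is at mid-width, x̄ = 4.2 in.
Transfer each piece to the vertical centroidal axis using Ī + A·d² with d = x − 4.2:
  plate: d = 0 in → contributes +88.9056 in⁴
  hole 1: d = -1.4 in → contributes −0.1389418 in⁴
  hole 2: d = 1.4 in → contributes −0.1389418 in⁴
Total I = 88.62772 in⁴.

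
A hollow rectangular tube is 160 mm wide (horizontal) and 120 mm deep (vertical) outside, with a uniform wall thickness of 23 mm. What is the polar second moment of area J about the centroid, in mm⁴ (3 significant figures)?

Split into non-overlapping primitives; take the origin at the lower-left of the bounding box.
Outer rectangle: 160 × 120, A = 19 200 mm², y = 60 mm, Ī = 23 040 000 mm⁴.
Inner void (subtracted): 114 × 74, A = 8 436 mm², y = 60 mm, Ī = 3 849 628 mm⁴.
By symmetry the centroid is at mid-height, ȳ = 60 mm.
All pieces are centred on the centroidal x-axis, so I = ΣĪ (holes subtracted) = 19 190 372 mm⁴.
Repeating about the centroidal y-axis gives I_y = 31 823 812 mm⁴.
Polar second moment: J = I_x + I_y = 51 014 184 mm⁴.

J ≈ 5.10 × 10⁷ mm⁴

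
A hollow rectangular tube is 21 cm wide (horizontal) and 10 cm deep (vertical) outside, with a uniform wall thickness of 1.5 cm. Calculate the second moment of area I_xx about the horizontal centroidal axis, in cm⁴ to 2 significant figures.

Break the section into simple shapes (no overlaps), measuring from the bottom-left corner of the bounding box.
Outer rectangle: 21 × 10, A = 210 cm², y = 5 cm, Ī = 1 750 cm⁴.
Inner void (subtracted): 18 × 7, A = 126 cm², y = 5 cm, Ī = 514.5 cm⁴.
By symmetry the centroid is at mid-height, ȳ = 5 cm.
All pieces are centred on the horizontal centroidal axis, so I = ΣĪ (holes subtracted) = 1 236 cm⁴.

I_xx ≈ 1200 cm⁴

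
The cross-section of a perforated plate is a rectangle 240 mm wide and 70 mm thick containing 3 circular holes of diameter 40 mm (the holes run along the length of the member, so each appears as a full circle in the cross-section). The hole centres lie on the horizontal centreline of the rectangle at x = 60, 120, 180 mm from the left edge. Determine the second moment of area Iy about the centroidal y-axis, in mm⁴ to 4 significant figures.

Iy ≈ 7.122 × 10⁷ mm⁴

Treat the section as a set of non-overlapping primitives; coordinates are from the bounding-box lower-left.
Plate: 240 × 70, A = 16 800 mm², x = 120 mm, Ī = 80 640 000 mm⁴.
Hole 1 (subtracted): ⌀40, A = 1256.64 mm², x = 60 mm, Ī = 125 664 mm⁴.
Hole 2 (subtracted): ⌀40, A = 1256.64 mm², x = 120 mm, Ī = 125 664 mm⁴.
Hole 3 (subtracted): ⌀40, A = 1256.64 mm², x = 180 mm, Ī = 125 664 mm⁴.
By symmetry the centroid is at mid-width, x̄ = 120 mm.
Transfer each piece to the centroidal y-axis using Ī + A·d² with d = x − 120:
  plate: d = 0 mm → contributes +80 640 000 mm⁴
  hole 1: d = -60 mm → contributes −4 649 557 mm⁴
  hole 2: d = 0 mm → contributes −125 664 mm⁴
  hole 3: d = 60 mm → contributes −4 649 557 mm⁴
Total I = 71 215 222 mm⁴.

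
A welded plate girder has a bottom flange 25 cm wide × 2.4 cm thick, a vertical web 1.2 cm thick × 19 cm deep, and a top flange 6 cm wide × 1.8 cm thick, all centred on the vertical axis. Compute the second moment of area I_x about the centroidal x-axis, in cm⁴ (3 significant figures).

I_x ≈ 5760 cm⁴

Break the section into simple shapes (no overlaps), measuring from the bottom-left corner of the bounding box.
Bottom plate: 25 × 2.4, A = 60 cm², y = 1.2 cm, Ī = 28.8 cm⁴.
Web plate: 1.2 × 19, A = 22.8 cm², y = 11.9 cm, Ī = 685.9 cm⁴.
Top plate: 6 × 1.8, A = 10.8 cm², y = 22.3 cm, Ī = 2.916 cm⁴.
Centroid: ȳ = ΣA·y / ΣA = 6.241 cm.
Transfer each piece to the centroidal x-axis using Ī + A·d² with d = y − 6.241:
  bottom plate: d = -5.041 cm → contributes +1553.5 cm⁴
  web plate: d = 5.659 cm → contributes +1 416 cm⁴
  top plate: d = 16.059 cm → contributes +2788.1 cm⁴
Total I = 5757.7 cm⁴.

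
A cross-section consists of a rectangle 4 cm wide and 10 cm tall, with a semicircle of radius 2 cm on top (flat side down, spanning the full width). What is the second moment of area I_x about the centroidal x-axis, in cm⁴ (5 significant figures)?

I_x ≈ 520.85 cm⁴

Split into non-overlapping primitives; take the origin at the lower-left of the bounding box.
Rectangular body: 4 × 10, A = 40 cm², y = 5 cm, Ī = 333.3333 cm⁴.
Semicircular cap: semicircle r = 2, A = 6.283185 cm², y = 10.84883 cm, Ī = 1.756111 cm⁴.
Centroid: ȳ = ΣA·y / ΣA = 5.794009 cm.
Transfer each piece to the centroidal x-axis using Ī + A·d² with d = y − 5.794009:
  rectangular body: d = -0.7940089 cm → contributes +358.5513 cm⁴
  semicircular cap: d = 5.054817 cm → contributes +162.2989 cm⁴
Total I = 520.8502 cm⁴.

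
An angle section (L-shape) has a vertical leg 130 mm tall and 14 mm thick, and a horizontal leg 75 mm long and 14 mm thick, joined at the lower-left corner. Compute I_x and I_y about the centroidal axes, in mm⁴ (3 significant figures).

I_x ≈ 4.53 × 10⁶ mm⁴, I_y ≈ 1.11 × 10⁶ mm⁴

Break the section into simple shapes (no overlaps), measuring from the bottom-left corner of the bounding box.
Vertical leg: 14 × 130, A = 1 820 mm², y = 65 mm, Ī = 2 563 167 mm⁴.
Horizontal leg (remainder): 61 × 14, A = 854 mm², y = 7 mm, Ī = 13 949 mm⁴.
Centroid: ȳ = ΣA·y / ΣA = 46.476 mm.
Transfer each piece to the centroidal x-axis using Ī + A·d² with d = y − 46.476:
  vertical leg: d = 18.524 mm → contributes +3 187 649 mm⁴
  horizontal leg (remainder): d = -39.476 mm → contributes +1 344 813 mm⁴
Total I = 4 532 462 mm⁴.
For the y-axis: x̄ = 18.976 mm.
Repeating about the centroidal y-axis gives I_y = 1 111 930 mm⁴.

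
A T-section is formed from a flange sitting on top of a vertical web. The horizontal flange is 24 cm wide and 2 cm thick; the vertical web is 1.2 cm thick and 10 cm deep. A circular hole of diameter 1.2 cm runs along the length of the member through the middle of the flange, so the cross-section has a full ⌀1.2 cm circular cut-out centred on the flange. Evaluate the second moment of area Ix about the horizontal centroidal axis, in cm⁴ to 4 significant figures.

Decompose the section into non-overlapping parts with the origin at the bottom-left of its bounding rectangle.
Flange: 24 × 2, A = 48 cm², y = 11 cm, Ī = 16 cm⁴.
Web: 1.2 × 10, A = 12 cm², y = 5 cm, Ī = 100 cm⁴.
Hole (subtracted): ⌀1.2, A = 1.13097 cm², y = 11 cm, Ī = 0.101788 cm⁴.
Centroid: ȳ = ΣA·y / ΣA = 9.77695 cm.
Transfer each piece to the horizontal centroidal axis using Ī + A·d² with d = y − 9.77695:
  flange: d = 1.22305 cm → contributes +87.8013 cm⁴
  web: d = -4.77695 cm → contributes +373.831 cm⁴
  hole: d = 1.22305 cm → contributes −1.79357 cm⁴
Total I = 459.838 cm⁴.

Ix ≈ 459.8 cm⁴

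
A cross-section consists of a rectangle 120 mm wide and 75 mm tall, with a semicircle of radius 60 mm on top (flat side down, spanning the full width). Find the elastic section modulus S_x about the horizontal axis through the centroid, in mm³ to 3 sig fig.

S_x ≈ 2.65 × 10⁵ mm³

Split into non-overlapping primitives; take the origin at the lower-left of the bounding box.
Rectangular body: 120 × 75, A = 9 000 mm², y = 37.5 mm, Ī = 4 218 750 mm⁴.
Semicircular cap: semicircle r = 60, A = 5654.9 mm², y = 100.46 mm, Ī = 1 422 450 mm⁴.
Centroid: ȳ = ΣA·y / ΣA = 61.796 mm.
Transfer each piece to the horizontal axis through the centroid using Ī + A·d² with d = y − 61.796:
  rectangular body: d = -24.296 mm → contributes +9 531 496 mm⁴
  semicircular cap: d = 38.669 mm → contributes +9 877 948 mm⁴
Total I = 19 409 444 mm⁴.
Extreme fibre distance c = 73.204 mm; S = I/c = 265 143 mm³.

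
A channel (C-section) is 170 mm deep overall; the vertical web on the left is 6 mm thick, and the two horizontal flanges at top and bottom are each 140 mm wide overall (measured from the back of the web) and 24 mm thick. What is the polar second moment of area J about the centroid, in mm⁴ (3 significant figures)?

J ≈ 5.10 × 10⁷ mm⁴

Split into non-overlapping primitives; take the origin at the lower-left of the bounding box.
Web: 6 × 170, A = 1 020 mm², y = 85 mm, Ī = 2 456 500 mm⁴.
Top flange (beyond web): 134 × 24, A = 3 216 mm², y = 158 mm, Ī = 154 368 mm⁴.
Bottom flange (beyond web): 134 × 24, A = 3 216 mm², y = 12 mm, Ī = 154 368 mm⁴.
By symmetry the centroid is at mid-height, ȳ = 85 mm.
Transfer each piece to the centroidal x-axis using Ī + A·d² with d = y − 85:
  web: d = 0 mm → contributes +2 456 500 mm⁴
  top flange (beyond web): d = 73 mm → contributes +17 292 432 mm⁴
  bottom flange (beyond web): d = -73 mm → contributes +17 292 432 mm⁴
Total I = 37 041 364 mm⁴.
For the y-axis: x̄ = 63.419 mm.
Repeating about the centroidal y-axis gives I_y = 13 941 370 mm⁴.
Polar second moment: J = I_x + I_y = 50 982 734 mm⁴.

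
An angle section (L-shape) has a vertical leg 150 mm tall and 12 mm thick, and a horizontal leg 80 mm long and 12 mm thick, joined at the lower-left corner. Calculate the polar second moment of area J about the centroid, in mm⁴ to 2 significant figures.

Break the section into simple shapes (no overlaps), measuring from the bottom-left corner of the bounding box.
Vertical leg: 12 × 150, A = 1 800 mm², y = 75 mm, Ī = 3 375 000 mm⁴.
Horizontal leg (remainder): 68 × 12, A = 816 mm², y = 6 mm, Ī = 9 792 mm⁴.
Centroid: ȳ = ΣA·y / ΣA = 53.48 mm.
Transfer each piece to the centroidal x-axis using Ī + A·d² with d = y − 53.48:
  vertical leg: d = 21.52 mm → contributes +4 208 826 mm⁴
  horizontal leg (remainder): d = -47.48 mm → contributes +1 849 114 mm⁴
Total I = 6 057 941 mm⁴.
For the y-axis: x̄ = 18.48 mm.
Repeating about the centroidal y-axis gives I_y = 1 234 381 mm⁴.
Polar second moment: J = I_x + I_y = 7 292 321 mm⁴.

J ≈ 7.3 × 10⁶ mm⁴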